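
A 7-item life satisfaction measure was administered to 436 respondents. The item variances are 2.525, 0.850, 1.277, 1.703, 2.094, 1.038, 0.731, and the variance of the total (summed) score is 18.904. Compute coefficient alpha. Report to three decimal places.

Σσᵢ² = 2.525 + 0.850 + 1.277 + 1.703 + 2.094 + 1.038 + 0.731 = 10.218
α = (k/(k−1))·(1 − Σσᵢ²/Var(T)) = (7/6)·(1 − 10.218/18.904) = 0.536

α = 0.536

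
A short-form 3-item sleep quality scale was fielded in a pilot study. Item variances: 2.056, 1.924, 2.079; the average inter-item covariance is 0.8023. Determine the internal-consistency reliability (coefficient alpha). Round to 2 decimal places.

coefficient alpha = 0.66

sum of item variances = 2.056 + 1.924 + 2.079 = 6.059
Sum of the 3 distinct covariances = 3 × 0.8023 = 2.4069
Var(T) = sum of item variances + 2·Σcov = 6.059 + 2 × 2.4069 = 10.8728
α = (3/2)·(1 − 6.059/10.8728) = 0.66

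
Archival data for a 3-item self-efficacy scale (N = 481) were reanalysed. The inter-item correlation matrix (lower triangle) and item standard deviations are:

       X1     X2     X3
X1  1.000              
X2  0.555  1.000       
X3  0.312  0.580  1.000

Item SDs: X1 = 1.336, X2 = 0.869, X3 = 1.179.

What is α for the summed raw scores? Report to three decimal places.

α = 0.702

Σσ²ᵢ = 1.336² + 0.869² + 1.179² = 3.9301
Covariances σ_ij = r_ij · s_i · s_j:
  σ(X1,X2) = 0.555 × 1.336 × 0.869 = 0.6443
  σ(X1,X3) = 0.312 × 1.336 × 1.179 = 0.4914
  σ(X2,X3) = 0.580 × 0.869 × 1.179 = 0.5942
σ²_T = Σσ²ᵢ + 2·Σσ_ij = 3.9301 + 2 × 1.7299 = 7.3899
α = (3/2)·(1 − 3.9301/7.3899) = 0.702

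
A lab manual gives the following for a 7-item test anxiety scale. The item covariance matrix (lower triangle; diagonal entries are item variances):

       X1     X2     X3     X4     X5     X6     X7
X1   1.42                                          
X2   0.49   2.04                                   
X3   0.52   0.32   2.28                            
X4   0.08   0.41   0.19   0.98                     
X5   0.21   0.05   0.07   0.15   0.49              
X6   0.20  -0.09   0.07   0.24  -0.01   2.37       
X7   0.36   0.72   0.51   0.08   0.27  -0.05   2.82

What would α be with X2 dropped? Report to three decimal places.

α = 0.430

Remaining items: X1, X3, X4, X5, X6, X7 (k = 6).
Σσᵢ² = 1.42 + 2.28 + 0.98 + 0.49 + 2.37 + 2.82 = 10.36
σ²_total = 10.36 + 2 × 2.89 = 16.14
α (item deleted) = (6/5)·(1 − 10.36/16.14) = 0.430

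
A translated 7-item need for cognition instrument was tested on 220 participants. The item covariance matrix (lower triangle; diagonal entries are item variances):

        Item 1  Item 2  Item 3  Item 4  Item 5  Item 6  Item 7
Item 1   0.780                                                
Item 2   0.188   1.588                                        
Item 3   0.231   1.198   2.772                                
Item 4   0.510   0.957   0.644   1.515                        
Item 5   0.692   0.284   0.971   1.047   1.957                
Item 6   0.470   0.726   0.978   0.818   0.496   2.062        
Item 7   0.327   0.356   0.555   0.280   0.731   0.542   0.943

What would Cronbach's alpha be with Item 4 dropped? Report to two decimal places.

Remaining items: Item 1, Item 2, Item 3, Item 5, Item 6, Item 7 (k = 6).
Σσᵢ² = 0.780 + 1.588 + 2.772 + 1.957 + 2.062 + 0.943 = 10.102
σ²_T = 10.102 + 2 × 8.745 = 27.592
α (item deleted) = (6/5)·(1 − 10.102/27.592) = 0.76

Cronbach's alpha = 0.76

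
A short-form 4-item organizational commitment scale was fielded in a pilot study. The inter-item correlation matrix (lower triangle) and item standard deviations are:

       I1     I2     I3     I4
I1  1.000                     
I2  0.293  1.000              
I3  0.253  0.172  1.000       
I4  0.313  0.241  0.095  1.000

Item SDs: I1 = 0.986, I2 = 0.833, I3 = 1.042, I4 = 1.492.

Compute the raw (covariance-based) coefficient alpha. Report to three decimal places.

Σσ²ᵢ = 0.986² + 0.833² + 1.042² + 1.492² = 4.9779
Covariances σ_ij = r_ij · s_i · s_j:
  σ(I1,I2) = 0.293 × 0.986 × 0.833 = 0.2407
  σ(I1,I3) = 0.253 × 0.986 × 1.042 = 0.2599
  σ(I1,I4) = 0.313 × 0.986 × 1.492 = 0.4605
  σ(I2,I3) = 0.172 × 0.833 × 1.042 = 0.1493
  σ(I2,I4) = 0.241 × 0.833 × 1.492 = 0.2995
  σ(I3,I4) = 0.095 × 1.042 × 1.492 = 0.1477
σ²_T = Σσ²ᵢ + 2·Σσ_ij = 4.9779 + 2 × 1.5576 = 8.0931
α = (4/3)·(1 − 4.9779/8.0931) = 0.513

coefficient alpha = 0.513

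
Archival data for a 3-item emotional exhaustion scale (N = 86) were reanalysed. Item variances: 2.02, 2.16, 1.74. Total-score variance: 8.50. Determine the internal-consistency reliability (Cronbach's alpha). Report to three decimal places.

Σσᵢ² = 2.02 + 2.16 + 1.74 = 5.92
α = (k/(k−1))·(1 − Σσᵢ²/Var(T)) = (3/2)·(1 − 5.92/8.50) = 0.455

Cronbach's alpha = 0.455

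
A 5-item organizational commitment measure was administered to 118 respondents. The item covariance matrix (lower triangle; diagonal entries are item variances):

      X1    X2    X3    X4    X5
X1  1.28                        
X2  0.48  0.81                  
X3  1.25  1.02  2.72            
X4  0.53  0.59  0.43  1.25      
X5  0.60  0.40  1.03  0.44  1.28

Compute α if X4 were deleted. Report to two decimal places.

Remaining items: X1, X2, X3, X5 (k = 4).
ΣVar(i) = 1.28 + 0.81 + 2.72 + 1.28 = 6.09
σ²_total = 6.09 + 2 × 4.78 = 15.65
α (item deleted) = (4/3)·(1 − 6.09/15.65) = 0.81

α = 0.81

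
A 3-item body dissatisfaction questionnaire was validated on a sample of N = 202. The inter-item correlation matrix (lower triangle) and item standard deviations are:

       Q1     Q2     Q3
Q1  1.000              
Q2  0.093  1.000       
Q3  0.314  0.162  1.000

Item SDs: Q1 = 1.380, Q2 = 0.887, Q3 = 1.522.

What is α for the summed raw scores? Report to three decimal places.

Σσ²ᵢ = 1.380² + 0.887² + 1.522² = 5.0077
Covariances σ_ij = r_ij · s_i · s_j:
  σ(Q1,Q2) = 0.093 × 1.380 × 0.887 = 0.1138
  σ(Q1,Q3) = 0.314 × 1.380 × 1.522 = 0.6595
  σ(Q2,Q3) = 0.162 × 0.887 × 1.522 = 0.2187
σ²_T = Σσ²ᵢ + 2·Σσ_ij = 5.0077 + 2 × 0.9920 = 6.9917
α = (3/2)·(1 − 5.0077/6.9917) = 0.426

α = 0.426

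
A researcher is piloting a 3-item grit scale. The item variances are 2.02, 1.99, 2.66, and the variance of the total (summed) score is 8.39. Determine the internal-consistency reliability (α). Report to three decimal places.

Σσᵢ² = 2.02 + 1.99 + 2.66 = 6.67
α = (k/(k−1))·(1 − Σσᵢ²/total variance) = (3/2)·(1 − 6.67/8.39) = 0.308

α = 0.308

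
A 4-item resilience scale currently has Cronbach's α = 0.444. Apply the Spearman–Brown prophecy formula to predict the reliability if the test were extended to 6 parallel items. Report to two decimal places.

Length factor m = 6/4 = 1.5000
α' = m·α / (1 + (m−1)·α)
   = 6/4 × 0.444 / (1 + (6/4 − 1) × 0.444)
   = 0.6660 / 1.2220 = 0.55

predicted reliability = 0.55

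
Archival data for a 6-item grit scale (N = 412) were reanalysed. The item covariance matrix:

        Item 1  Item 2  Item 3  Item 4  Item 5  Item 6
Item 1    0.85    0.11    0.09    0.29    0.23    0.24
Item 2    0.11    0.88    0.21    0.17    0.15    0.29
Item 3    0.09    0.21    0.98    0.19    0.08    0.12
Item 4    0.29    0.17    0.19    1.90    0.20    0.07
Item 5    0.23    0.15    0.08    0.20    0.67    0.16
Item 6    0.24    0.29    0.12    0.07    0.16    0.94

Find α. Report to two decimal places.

α = 0.55

Σσᵢ² = 0.85 + 0.88 + 0.98 + 1.90 + 0.67 + 0.94 = 6.22
Σ_{i<j} σ_ij = 2.60
total variance = 6.22 + 2 × 2.60 = 11.42
α = (k/(k−1))·(1 − Σσᵢ²/total variance) = (6/5)·(1 − 6.22/11.42) = 0.55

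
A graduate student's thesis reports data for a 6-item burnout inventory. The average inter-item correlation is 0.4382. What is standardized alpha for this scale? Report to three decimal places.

Standardized α = k·r̄ / (1 + (k−1)·r̄) = 6 × 0.4382 / (1 + 5 × 0.4382)
  = 2.6292 / 3.1910 = 0.824

α = 0.824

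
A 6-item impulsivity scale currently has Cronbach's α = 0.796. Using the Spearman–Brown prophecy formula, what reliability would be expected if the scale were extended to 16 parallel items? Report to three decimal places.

predicted reliability = 0.912

Length factor m = 16/6 = 2.6667
α' = m·α / (1 + (m−1)·α)
   = 16/6 × 0.796 / (1 + (16/6 − 1) × 0.796)
   = 2.1227 / 2.3267 = 0.912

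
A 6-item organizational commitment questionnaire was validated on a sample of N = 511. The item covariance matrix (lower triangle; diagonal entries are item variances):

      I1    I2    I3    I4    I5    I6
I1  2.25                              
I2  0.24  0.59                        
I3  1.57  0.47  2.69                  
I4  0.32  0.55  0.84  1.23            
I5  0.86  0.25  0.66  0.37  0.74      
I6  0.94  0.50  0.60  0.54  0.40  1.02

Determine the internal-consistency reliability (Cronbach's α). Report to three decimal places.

ΣVar(i) = 2.25 + 0.59 + 2.69 + 1.23 + 0.74 + 1.02 = 8.52
Sum of off-diagonal covariances = 9.11
σ²_T = 8.52 + 2 × 9.11 = 26.74
α = (k/(k−1))·(1 − ΣVar(i)/σ²_T) = (6/5)·(1 − 8.52/26.74) = 0.818

α = 0.818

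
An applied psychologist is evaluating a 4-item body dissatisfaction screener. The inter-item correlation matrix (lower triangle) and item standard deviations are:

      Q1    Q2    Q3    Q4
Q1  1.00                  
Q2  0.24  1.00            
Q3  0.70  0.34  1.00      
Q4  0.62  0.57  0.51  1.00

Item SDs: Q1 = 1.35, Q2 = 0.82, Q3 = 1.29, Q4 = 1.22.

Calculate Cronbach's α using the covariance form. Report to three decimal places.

Σσ²ᵢ = 1.35² + 0.82² + 1.29² + 1.22² = 5.6474
Covariances σ_ij = r_ij · s_i · s_j:
  σ(Q1,Q2) = 0.24 × 1.35 × 0.82 = 0.2657
  σ(Q1,Q3) = 0.70 × 1.35 × 1.29 = 1.2190
  σ(Q1,Q4) = 0.62 × 1.35 × 1.22 = 1.0211
  σ(Q2,Q3) = 0.34 × 0.82 × 1.29 = 0.3597
  σ(Q2,Q4) = 0.57 × 0.82 × 1.22 = 0.5702
  σ(Q3,Q4) = 0.51 × 1.29 × 1.22 = 0.8026
σ²_T = Σσ²ᵢ + 2·Σσ_ij = 5.6474 + 2 × 4.2383 = 14.1240
α = (4/3)·(1 − 5.6474/14.1240) = 0.800

Cronbach's α = 0.800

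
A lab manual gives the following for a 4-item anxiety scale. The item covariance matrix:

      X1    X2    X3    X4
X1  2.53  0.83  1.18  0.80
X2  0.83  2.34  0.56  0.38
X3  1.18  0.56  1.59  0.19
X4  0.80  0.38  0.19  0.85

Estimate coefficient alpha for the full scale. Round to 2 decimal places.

α = 0.69

Σσ²ᵢ = 2.53 + 2.34 + 1.59 + 0.85 = 7.31
Sum of the distinct covariances = 3.94
σ²_total = 7.31 + 2 × 3.94 = 15.19
α = (k/(k−1))·(1 − Σσ²ᵢ/σ²_total) = (4/3)·(1 − 7.31/15.19) = 0.69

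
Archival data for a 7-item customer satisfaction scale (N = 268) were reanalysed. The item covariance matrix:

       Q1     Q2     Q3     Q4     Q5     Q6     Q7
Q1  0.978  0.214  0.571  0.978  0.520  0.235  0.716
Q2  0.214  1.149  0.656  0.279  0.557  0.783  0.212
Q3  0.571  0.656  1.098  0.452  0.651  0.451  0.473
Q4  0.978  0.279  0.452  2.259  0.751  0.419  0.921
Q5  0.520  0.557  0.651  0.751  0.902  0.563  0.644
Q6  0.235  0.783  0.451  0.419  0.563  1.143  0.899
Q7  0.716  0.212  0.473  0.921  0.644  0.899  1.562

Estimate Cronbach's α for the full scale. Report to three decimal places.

ΣVar(i) = 0.978 + 1.149 + 1.098 + 2.259 + 0.902 + 1.143 + 1.562 = 9.091
Sum of the distinct covariances = 11.945
σ²_total = 9.091 + 2 × 11.945 = 32.981
α = (k/(k−1))·(1 − ΣVar(i)/σ²_total) = (7/6)·(1 − 9.091/32.981) = 0.845

Cronbach's α = 0.845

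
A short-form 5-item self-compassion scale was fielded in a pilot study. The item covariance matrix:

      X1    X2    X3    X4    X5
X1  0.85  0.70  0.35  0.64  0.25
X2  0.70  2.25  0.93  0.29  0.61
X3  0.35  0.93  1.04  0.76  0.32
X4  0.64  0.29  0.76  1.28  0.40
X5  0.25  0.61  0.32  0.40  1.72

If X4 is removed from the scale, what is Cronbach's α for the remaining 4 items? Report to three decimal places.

α = 0.692

Remaining items: X1, X2, X3, X5 (k = 4).
ΣVar(i) = 0.85 + 2.25 + 1.04 + 1.72 = 5.86
σ²_total = 5.86 + 2 × 3.16 = 12.18
α (item deleted) = (4/3)·(1 − 5.86/12.18) = 0.692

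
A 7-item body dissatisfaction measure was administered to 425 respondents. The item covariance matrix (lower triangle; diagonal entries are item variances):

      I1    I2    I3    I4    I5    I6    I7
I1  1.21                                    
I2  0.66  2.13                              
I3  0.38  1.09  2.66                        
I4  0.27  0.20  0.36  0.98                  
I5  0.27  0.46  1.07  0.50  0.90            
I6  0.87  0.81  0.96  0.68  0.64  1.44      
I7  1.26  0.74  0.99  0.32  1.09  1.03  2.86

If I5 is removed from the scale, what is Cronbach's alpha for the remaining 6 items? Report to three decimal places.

Remaining items: I1, I2, I3, I4, I6, I7 (k = 6).
Σσᵢ² = 1.21 + 2.13 + 2.66 + 0.98 + 1.44 + 2.86 = 11.28
Var(T) = 11.28 + 2 × 10.62 = 32.52
α (item deleted) = (6/5)·(1 − 11.28/32.52) = 0.784

α = 0.784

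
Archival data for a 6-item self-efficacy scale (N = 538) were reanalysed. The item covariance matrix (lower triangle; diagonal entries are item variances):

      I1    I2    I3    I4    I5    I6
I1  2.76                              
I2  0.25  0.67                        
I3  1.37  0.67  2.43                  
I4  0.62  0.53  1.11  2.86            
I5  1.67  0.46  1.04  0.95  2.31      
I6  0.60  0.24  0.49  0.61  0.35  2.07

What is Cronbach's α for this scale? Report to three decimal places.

α = 0.751

Σσᵢ² = 2.76 + 0.67 + 2.43 + 2.86 + 2.31 + 2.07 = 13.10
Sum of the distinct covariances = 10.96
σ²_total = 13.10 + 2 × 10.96 = 35.02
α = (k/(k−1))·(1 − Σσᵢ²/σ²_total) = (6/5)·(1 − 13.10/35.02) = 0.751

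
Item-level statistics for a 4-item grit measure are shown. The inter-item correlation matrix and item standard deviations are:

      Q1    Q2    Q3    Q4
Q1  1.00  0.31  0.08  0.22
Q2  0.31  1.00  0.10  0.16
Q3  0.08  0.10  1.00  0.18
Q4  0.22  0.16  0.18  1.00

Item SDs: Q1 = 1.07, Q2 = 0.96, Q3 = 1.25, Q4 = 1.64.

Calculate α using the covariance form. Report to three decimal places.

Σσ²ᵢ = 1.07² + 0.96² + 1.25² + 1.64² = 6.3186
Covariances σ_ij = r_ij · s_i · s_j:
  σ(Q1,Q2) = 0.31 × 1.07 × 0.96 = 0.3184
  σ(Q1,Q3) = 0.08 × 1.07 × 1.25 = 0.1070
  σ(Q1,Q4) = 0.22 × 1.07 × 1.64 = 0.3861
  σ(Q2,Q3) = 0.10 × 0.96 × 1.25 = 0.1200
  σ(Q2,Q4) = 0.16 × 0.96 × 1.64 = 0.2519
  σ(Q3,Q4) = 0.18 × 1.25 × 1.64 = 0.3690
σ²_T = Σσ²ᵢ + 2·Σσ_ij = 6.3186 + 2 × 1.5524 = 9.4234
α = (4/3)·(1 − 6.3186/9.4234) = 0.439

α = 0.439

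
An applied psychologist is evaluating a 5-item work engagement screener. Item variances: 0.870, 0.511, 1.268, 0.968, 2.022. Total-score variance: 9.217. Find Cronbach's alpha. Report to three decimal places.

Cronbach's alpha = 0.485

ΣVar(i) = 0.870 + 0.511 + 1.268 + 0.968 + 2.022 = 5.639
α = (k/(k−1))·(1 − ΣVar(i)/Var(T)) = (5/4)·(1 − 5.639/9.217) = 0.485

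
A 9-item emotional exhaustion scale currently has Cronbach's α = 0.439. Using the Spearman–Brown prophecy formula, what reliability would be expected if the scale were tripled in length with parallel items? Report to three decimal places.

Length factor m = 3
α' = m·α / (1 + (m−1)·α)
   = 3 × 0.439 / (1 + (3 − 1) × 0.439)
   = 1.3170 / 1.8780 = 0.701

predicted reliability = 0.701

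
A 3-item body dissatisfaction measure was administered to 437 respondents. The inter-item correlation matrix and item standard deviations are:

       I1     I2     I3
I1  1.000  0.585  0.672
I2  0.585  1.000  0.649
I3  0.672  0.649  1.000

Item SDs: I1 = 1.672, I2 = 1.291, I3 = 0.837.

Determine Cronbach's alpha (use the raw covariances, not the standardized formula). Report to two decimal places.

Σσ²ᵢ = 1.672² + 1.291² + 0.837² = 5.1628
Covariances σ_ij = r_ij · s_i · s_j:
  σ(I1,I2) = 0.585 × 1.672 × 1.291 = 1.2628
  σ(I1,I3) = 0.672 × 1.672 × 0.837 = 0.9404
  σ(I2,I3) = 0.649 × 1.291 × 0.837 = 0.7013
σ²_T = Σσ²ᵢ + 2·Σσ_ij = 5.1628 + 2 × 2.9045 = 10.9718
α = (3/2)·(1 − 5.1628/10.9718) = 0.79

α = 0.79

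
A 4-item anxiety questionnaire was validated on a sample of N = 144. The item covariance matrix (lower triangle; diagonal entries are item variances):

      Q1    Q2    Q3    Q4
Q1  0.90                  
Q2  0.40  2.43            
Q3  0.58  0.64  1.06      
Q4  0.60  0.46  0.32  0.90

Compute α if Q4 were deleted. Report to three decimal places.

α = 0.637

Remaining items: Q1, Q2, Q3 (k = 3).
Σσᵢ² = 0.90 + 2.43 + 1.06 = 4.39
σ²_total = 4.39 + 2 × 1.62 = 7.63
α (item deleted) = (3/2)·(1 − 4.39/7.63) = 0.637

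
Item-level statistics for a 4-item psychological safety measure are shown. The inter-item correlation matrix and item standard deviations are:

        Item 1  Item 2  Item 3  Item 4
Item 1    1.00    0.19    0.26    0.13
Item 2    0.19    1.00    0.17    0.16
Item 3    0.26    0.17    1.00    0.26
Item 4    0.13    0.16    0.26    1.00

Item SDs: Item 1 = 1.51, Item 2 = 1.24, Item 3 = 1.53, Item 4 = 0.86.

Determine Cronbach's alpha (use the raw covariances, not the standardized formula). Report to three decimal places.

Σσ²ᵢ = 1.51² + 1.24² + 1.53² + 0.86² = 6.8982
Covariances σ_ij = r_ij · s_i · s_j:
  σ(Item 1,Item 2) = 0.19 × 1.51 × 1.24 = 0.3558
  σ(Item 1,Item 3) = 0.26 × 1.51 × 1.53 = 0.6007
  σ(Item 1,Item 4) = 0.13 × 1.51 × 0.86 = 0.1688
  σ(Item 2,Item 3) = 0.17 × 1.24 × 1.53 = 0.3225
  σ(Item 2,Item 4) = 0.16 × 1.24 × 0.86 = 0.1706
  σ(Item 3,Item 4) = 0.26 × 1.53 × 0.86 = 0.3421
σ²_T = Σσ²ᵢ + 2·Σσ_ij = 6.8982 + 2 × 1.9605 = 10.8192
α = (4/3)·(1 − 6.8982/10.8192) = 0.483

Cronbach's alpha = 0.483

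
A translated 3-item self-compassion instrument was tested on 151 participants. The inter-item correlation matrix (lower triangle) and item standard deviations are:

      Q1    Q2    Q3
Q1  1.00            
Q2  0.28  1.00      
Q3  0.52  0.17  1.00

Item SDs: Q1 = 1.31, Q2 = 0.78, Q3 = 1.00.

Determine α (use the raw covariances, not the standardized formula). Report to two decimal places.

Σσ²ᵢ = 1.31² + 0.78² + 1.00² = 3.3245
Covariances σ_ij = r_ij · s_i · s_j:
  σ(Q1,Q2) = 0.28 × 1.31 × 0.78 = 0.2861
  σ(Q1,Q3) = 0.52 × 1.31 × 1.00 = 0.6812
  σ(Q2,Q3) = 0.17 × 0.78 × 1.00 = 0.1326
σ²_T = Σσ²ᵢ + 2·Σσ_ij = 3.3245 + 2 × 1.0999 = 5.5243
α = (3/2)·(1 − 3.3245/5.5243) = 0.60

α = 0.60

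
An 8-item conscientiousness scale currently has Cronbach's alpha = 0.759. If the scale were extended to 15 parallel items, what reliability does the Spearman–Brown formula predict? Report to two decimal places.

Length factor m = 15/8 = 1.8750
α' = m·α / (1 + (m−1)·α)
   = 15/8 × 0.759 / (1 + (15/8 − 1) × 0.759)
   = 1.4231 / 1.6641 = 0.86

predicted reliability = 0.86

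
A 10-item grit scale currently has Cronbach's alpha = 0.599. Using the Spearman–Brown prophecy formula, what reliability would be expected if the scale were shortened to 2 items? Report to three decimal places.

predicted reliability = 0.230

Length factor m = 2/10 = 0.2000
α' = m·α / (1 − (1−m)·α)
   = 2/10 × 0.599 / (1 − (1 − 2/10) × 0.599)
   = 0.1198 / 0.5208 = 0.230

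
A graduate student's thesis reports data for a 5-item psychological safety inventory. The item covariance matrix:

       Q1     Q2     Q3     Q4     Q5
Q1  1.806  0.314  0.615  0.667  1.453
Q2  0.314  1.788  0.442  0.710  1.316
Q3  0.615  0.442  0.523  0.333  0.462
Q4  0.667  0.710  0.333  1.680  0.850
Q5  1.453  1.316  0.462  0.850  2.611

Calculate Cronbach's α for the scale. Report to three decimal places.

Σσᵢ² = 1.806 + 1.788 + 0.523 + 1.680 + 2.611 = 8.408
Sum of the distinct covariances = 7.162
Var(T) = 8.408 + 2 × 7.162 = 22.732
α = (k/(k−1))·(1 − Σσᵢ²/Var(T)) = (5/4)·(1 − 8.408/22.732) = 0.788

Cronbach's α = 0.788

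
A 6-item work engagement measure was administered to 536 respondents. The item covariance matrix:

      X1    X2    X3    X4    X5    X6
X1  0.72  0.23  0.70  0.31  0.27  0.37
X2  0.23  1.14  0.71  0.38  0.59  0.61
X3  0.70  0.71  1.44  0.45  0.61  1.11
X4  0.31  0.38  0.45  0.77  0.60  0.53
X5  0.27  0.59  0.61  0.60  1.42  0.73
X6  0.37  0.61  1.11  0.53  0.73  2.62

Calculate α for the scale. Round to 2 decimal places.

α = 0.80

Σσ²ᵢ = 0.72 + 1.14 + 1.44 + 0.77 + 1.42 + 2.62 = 8.11
Sum of off-diagonal covariances = 8.20
total variance = 8.11 + 2 × 8.20 = 24.51
α = (k/(k−1))·(1 − Σσ²ᵢ/total variance) = (6/5)·(1 − 8.11/24.51) = 0.80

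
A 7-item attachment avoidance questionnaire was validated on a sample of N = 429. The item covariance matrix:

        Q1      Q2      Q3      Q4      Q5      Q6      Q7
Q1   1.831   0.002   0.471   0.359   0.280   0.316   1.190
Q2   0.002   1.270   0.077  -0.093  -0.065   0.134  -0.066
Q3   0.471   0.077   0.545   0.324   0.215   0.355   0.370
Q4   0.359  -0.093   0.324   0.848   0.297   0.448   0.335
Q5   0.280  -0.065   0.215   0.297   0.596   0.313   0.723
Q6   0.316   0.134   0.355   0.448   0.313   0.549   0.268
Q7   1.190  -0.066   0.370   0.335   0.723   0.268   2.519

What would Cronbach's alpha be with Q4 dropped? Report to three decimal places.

Remaining items: Q1, Q2, Q3, Q5, Q6, Q7 (k = 6).
ΣVar(i) = 1.831 + 1.270 + 0.545 + 0.596 + 0.549 + 2.519 = 7.310
Var(T) = 7.310 + 2 × 4.583 = 16.476
α (item deleted) = (6/5)·(1 − 7.310/16.476) = 0.668

α = 0.668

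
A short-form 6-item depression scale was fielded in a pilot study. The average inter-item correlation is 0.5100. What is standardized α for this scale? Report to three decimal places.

standardized α = 0.862

Standardized α = k·r̄ / (1 + (k−1)·r̄) = 6 × 0.5100 / (1 + 5 × 0.5100)
  = 3.0600 / 3.5500 = 0.862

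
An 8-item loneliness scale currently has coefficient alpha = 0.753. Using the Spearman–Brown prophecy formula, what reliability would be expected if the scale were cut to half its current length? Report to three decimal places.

Length factor m = 1/2
α' = m·α / (1 − (1−m)·α)
   = 1/2 × 0.753 / (1 − (1 − 1/2) × 0.753)
   = 0.3765 / 0.6235 = 0.604

predicted reliability = 0.604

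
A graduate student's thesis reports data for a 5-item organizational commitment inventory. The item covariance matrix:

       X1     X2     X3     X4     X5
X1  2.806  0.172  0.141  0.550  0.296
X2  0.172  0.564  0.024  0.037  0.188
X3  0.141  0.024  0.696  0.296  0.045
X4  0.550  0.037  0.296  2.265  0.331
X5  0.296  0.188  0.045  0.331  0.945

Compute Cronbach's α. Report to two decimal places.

ΣVar(i) = 2.806 + 0.564 + 0.696 + 2.265 + 0.945 = 7.276
Sum of off-diagonal covariances = 2.080
Var(T) = 7.276 + 2 × 2.080 = 11.436
α = (k/(k−1))·(1 − ΣVar(i)/Var(T)) = (5/4)·(1 − 7.276/11.436) = 0.45

α = 0.45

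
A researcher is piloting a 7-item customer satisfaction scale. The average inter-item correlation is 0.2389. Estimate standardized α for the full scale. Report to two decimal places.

standardized α = 0.69

Standardized α = k·r̄ / (1 + (k−1)·r̄) = 7 × 0.2389 / (1 + 6 × 0.2389)
  = 1.6723 / 2.4334 = 0.69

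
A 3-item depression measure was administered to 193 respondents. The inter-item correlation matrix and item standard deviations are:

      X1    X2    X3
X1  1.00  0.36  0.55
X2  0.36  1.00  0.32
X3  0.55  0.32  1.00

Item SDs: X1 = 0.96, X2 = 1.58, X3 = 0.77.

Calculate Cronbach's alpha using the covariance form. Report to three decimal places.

Σσ²ᵢ = 0.96² + 1.58² + 0.77² = 4.0109
Covariances σ_ij = r_ij · s_i · s_j:
  σ(X1,X2) = 0.36 × 0.96 × 1.58 = 0.5460
  σ(X1,X3) = 0.55 × 0.96 × 0.77 = 0.4066
  σ(X2,X3) = 0.32 × 1.58 × 0.77 = 0.3893
σ²_T = Σσ²ᵢ + 2·Σσ_ij = 4.0109 + 2 × 1.3419 = 6.6947
α = (3/2)·(1 − 4.0109/6.6947) = 0.601

Cronbach's alpha = 0.601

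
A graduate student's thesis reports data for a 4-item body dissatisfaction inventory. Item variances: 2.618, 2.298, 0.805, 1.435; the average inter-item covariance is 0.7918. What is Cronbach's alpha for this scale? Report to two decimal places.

α = 0.76

Σσᵢ² = 2.618 + 2.298 + 0.805 + 1.435 = 7.156
Sum of the 6 distinct covariances = 6 × 0.7918 = 4.7508
Var(T) = Σσᵢ² + 2·Σcov = 7.156 + 2 × 4.7508 = 16.6576
α = (4/3)·(1 − 7.156/16.6576) = 0.76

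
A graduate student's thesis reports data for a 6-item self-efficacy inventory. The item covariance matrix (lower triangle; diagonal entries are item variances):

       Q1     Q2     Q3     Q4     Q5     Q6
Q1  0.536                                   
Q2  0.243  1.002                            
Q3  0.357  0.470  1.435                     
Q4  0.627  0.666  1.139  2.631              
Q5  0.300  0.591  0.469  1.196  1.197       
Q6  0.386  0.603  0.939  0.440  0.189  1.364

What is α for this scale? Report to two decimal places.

Σσ²ᵢ = 0.536 + 1.002 + 1.435 + 2.631 + 1.197 + 1.364 = 8.165
Sum of the distinct covariances = 8.615
Var(T) = 8.165 + 2 × 8.615 = 25.395
α = (k/(k−1))·(1 − Σσ²ᵢ/Var(T)) = (6/5)·(1 − 8.165/25.395) = 0.81

α = 0.81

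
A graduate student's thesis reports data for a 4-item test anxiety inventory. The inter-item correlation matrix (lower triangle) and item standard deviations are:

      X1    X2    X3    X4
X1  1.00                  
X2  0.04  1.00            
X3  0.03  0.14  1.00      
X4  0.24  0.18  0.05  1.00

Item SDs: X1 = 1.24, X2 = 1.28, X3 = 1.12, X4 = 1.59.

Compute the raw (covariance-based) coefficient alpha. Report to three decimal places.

α = 0.349

Σσ²ᵢ = 1.24² + 1.28² + 1.12² + 1.59² = 6.9585
Covariances σ_ij = r_ij · s_i · s_j:
  σ(X1,X2) = 0.04 × 1.24 × 1.28 = 0.0635
  σ(X1,X3) = 0.03 × 1.24 × 1.12 = 0.0417
  σ(X1,X4) = 0.24 × 1.24 × 1.59 = 0.4732
  σ(X2,X3) = 0.14 × 1.28 × 1.12 = 0.2007
  σ(X2,X4) = 0.18 × 1.28 × 1.59 = 0.3663
  σ(X3,X4) = 0.05 × 1.12 × 1.59 = 0.0890
σ²_T = Σσ²ᵢ + 2·Σσ_ij = 6.9585 + 2 × 1.2344 = 9.4273
α = (4/3)·(1 − 6.9585/9.4273) = 0.349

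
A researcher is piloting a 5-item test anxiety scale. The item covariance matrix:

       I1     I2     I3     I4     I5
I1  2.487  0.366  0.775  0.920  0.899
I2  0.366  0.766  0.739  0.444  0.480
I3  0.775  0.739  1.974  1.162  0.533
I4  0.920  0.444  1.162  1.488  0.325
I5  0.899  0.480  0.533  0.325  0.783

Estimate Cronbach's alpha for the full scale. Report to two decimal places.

α = 0.80

Σσᵢ² = 2.487 + 0.766 + 1.974 + 1.488 + 0.783 = 7.498
Σ_{i<j} σ_ij = 6.643
σ²_T = 7.498 + 2 × 6.643 = 20.784
α = (k/(k−1))·(1 − Σσᵢ²/σ²_T) = (5/4)·(1 − 7.498/20.784) = 0.80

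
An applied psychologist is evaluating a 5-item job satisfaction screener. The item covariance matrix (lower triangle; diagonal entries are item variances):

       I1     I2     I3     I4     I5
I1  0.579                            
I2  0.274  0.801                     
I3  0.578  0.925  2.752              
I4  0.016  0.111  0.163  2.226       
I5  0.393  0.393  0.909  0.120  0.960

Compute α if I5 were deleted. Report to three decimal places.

α = 0.525

Remaining items: I1, I2, I3, I4 (k = 4).
sum of item variances = 0.579 + 0.801 + 2.752 + 2.226 = 6.358
σ²_T = 6.358 + 2 × 2.067 = 10.492
α (item deleted) = (4/3)·(1 − 6.358/10.492) = 0.525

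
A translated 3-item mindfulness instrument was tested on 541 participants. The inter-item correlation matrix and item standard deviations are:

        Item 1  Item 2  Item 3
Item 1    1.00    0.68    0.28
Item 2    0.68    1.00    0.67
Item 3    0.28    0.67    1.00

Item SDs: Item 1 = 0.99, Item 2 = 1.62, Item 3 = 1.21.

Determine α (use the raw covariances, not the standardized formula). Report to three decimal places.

α = 0.779

Σσ²ᵢ = 0.99² + 1.62² + 1.21² = 5.0686
Covariances σ_ij = r_ij · s_i · s_j:
  σ(Item 1,Item 2) = 0.68 × 0.99 × 1.62 = 1.0906
  σ(Item 1,Item 3) = 0.28 × 0.99 × 1.21 = 0.3354
  σ(Item 2,Item 3) = 0.67 × 1.62 × 1.21 = 1.3133
σ²_T = Σσ²ᵢ + 2·Σσ_ij = 5.0686 + 2 × 2.7393 = 10.5472
α = (3/2)·(1 − 5.0686/10.5472) = 0.779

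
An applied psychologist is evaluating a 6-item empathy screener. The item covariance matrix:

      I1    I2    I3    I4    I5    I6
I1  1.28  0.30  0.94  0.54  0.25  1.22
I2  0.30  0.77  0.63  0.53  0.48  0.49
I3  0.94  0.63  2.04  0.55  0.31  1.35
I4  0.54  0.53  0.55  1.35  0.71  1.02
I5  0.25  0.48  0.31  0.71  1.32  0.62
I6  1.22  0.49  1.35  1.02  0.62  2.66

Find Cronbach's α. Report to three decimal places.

Σσᵢ² = 1.28 + 0.77 + 2.04 + 1.35 + 1.32 + 2.66 = 9.42
Σ_{i<j} σ_ij = 9.94
total variance = 9.42 + 2 × 9.94 = 29.30
α = (k/(k−1))·(1 − Σσᵢ²/total variance) = (6/5)·(1 − 9.42/29.30) = 0.814

Cronbach's α = 0.814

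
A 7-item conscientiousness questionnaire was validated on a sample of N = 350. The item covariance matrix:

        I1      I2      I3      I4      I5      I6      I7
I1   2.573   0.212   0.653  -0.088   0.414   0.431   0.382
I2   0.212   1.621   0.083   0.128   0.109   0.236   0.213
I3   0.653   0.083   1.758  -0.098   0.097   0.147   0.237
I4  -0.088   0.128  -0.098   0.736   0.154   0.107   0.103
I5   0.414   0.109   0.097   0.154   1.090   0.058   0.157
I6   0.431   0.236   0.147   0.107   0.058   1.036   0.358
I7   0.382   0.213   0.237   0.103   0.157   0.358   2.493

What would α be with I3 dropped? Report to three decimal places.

α = 0.461

Remaining items: I1, I2, I4, I5, I6, I7 (k = 6).
sum of item variances = 2.573 + 1.621 + 0.736 + 1.090 + 1.036 + 2.493 = 9.549
total variance = 9.549 + 2 × 2.974 = 15.497
α (item deleted) = (6/5)·(1 − 9.549/15.497) = 0.461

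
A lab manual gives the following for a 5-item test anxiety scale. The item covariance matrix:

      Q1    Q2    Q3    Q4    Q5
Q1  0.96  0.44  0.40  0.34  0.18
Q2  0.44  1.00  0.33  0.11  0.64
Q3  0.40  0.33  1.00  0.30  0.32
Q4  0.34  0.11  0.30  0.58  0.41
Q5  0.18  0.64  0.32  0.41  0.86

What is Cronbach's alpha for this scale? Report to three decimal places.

Cronbach's alpha = 0.765

ΣVar(i) = 0.96 + 1.00 + 1.00 + 0.58 + 0.86 = 4.40
Σ_{i<j} σ_ij = 3.47
σ²_T = 4.40 + 2 × 3.47 = 11.34
α = (k/(k−1))·(1 − ΣVar(i)/σ²_T) = (5/4)·(1 − 4.40/11.34) = 0.765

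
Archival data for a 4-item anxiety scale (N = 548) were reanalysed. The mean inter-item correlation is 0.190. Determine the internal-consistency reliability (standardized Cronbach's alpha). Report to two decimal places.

Standardized α = k·r̄ / (1 + (k−1)·r̄) = 4 × 0.190 / (1 + 3 × 0.190)
  = 0.7600 / 1.5700 = 0.48

standardized Cronbach's alpha = 0.48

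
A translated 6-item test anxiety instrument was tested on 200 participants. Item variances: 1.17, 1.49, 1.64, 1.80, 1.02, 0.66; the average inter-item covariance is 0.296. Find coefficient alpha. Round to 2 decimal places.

Σσᵢ² = 1.17 + 1.49 + 1.64 + 1.80 + 1.02 + 0.66 = 7.78
Sum of the 15 distinct covariances = 15 × 0.296 = 4.440
σ²_total = Σσᵢ² + 2·Σcov = 7.78 + 2 × 4.440 = 16.660
α = (6/5)·(1 − 7.78/16.660) = 0.64

coefficient alpha = 0.64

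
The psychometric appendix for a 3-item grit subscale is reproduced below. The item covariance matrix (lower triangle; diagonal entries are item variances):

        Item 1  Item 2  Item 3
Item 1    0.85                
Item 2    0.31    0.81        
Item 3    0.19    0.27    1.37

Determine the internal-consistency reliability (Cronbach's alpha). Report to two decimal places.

ΣVar(i) = 0.85 + 0.81 + 1.37 = 3.03
Sum of off-diagonal covariances = 0.77
total variance = 3.03 + 2 × 0.77 = 4.57
α = (k/(k−1))·(1 − ΣVar(i)/total variance) = (3/2)·(1 − 3.03/4.57) = 0.51

α = 0.51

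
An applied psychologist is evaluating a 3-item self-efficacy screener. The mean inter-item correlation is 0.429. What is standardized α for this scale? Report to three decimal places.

Standardized α = k·r̄ / (1 + (k−1)·r̄) = 3 × 0.429 / (1 + 2 × 0.429)
  = 1.2870 / 1.8580 = 0.693

standardized α = 0.693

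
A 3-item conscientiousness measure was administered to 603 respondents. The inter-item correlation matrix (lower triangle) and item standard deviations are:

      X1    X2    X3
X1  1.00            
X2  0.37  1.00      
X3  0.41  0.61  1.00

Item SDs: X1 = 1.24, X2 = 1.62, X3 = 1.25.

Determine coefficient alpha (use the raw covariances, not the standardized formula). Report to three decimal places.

α = 0.716

Σσ²ᵢ = 1.24² + 1.62² + 1.25² = 5.7245
Covariances σ_ij = r_ij · s_i · s_j:
  σ(X1,X2) = 0.37 × 1.24 × 1.62 = 0.7433
  σ(X1,X3) = 0.41 × 1.24 × 1.25 = 0.6355
  σ(X2,X3) = 0.61 × 1.62 × 1.25 = 1.2353
σ²_T = Σσ²ᵢ + 2·Σσ_ij = 5.7245 + 2 × 2.6141 = 10.9527
α = (3/2)·(1 − 5.7245/10.9527) = 0.716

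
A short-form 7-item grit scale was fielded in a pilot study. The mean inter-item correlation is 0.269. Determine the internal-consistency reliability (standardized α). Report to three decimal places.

α = 0.720

Standardized α = k·r̄ / (1 + (k−1)·r̄) = 7 × 0.269 / (1 + 6 × 0.269)
  = 1.8830 / 2.6140 = 0.720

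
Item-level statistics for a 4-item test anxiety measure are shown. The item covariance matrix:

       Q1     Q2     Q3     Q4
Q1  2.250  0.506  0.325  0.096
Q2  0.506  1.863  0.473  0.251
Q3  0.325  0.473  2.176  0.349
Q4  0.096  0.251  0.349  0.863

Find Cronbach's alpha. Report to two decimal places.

ΣVar(i) = 2.250 + 1.863 + 2.176 + 0.863 = 7.152
Sum of the distinct covariances = 2.000
Var(T) = 7.152 + 2 × 2.000 = 11.152
α = (k/(k−1))·(1 − ΣVar(i)/Var(T)) = (4/3)·(1 − 7.152/11.152) = 0.48

Cronbach's alpha = 0.48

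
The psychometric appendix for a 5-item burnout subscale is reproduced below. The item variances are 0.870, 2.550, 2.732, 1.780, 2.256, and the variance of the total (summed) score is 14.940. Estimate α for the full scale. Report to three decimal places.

α = 0.398

ΣVar(i) = 0.870 + 2.550 + 2.732 + 1.780 + 2.256 = 10.188
α = (k/(k−1))·(1 − ΣVar(i)/σ²_T) = (5/4)·(1 − 10.188/14.940) = 0.398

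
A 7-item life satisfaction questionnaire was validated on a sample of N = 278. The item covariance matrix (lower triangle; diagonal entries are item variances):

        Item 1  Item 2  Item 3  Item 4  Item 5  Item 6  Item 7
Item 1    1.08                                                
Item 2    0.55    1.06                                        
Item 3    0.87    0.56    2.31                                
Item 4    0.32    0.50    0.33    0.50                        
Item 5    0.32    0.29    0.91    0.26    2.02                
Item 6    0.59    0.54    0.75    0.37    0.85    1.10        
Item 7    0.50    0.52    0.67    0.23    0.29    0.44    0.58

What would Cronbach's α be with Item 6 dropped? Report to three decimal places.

α = 0.784

Remaining items: Item 1, Item 2, Item 3, Item 4, Item 5, Item 7 (k = 6).
Σσᵢ² = 1.08 + 1.06 + 2.31 + 0.50 + 2.02 + 0.58 = 7.55
σ²_T = 7.55 + 2 × 7.12 = 21.79
α (item deleted) = (6/5)·(1 − 7.55/21.79) = 0.784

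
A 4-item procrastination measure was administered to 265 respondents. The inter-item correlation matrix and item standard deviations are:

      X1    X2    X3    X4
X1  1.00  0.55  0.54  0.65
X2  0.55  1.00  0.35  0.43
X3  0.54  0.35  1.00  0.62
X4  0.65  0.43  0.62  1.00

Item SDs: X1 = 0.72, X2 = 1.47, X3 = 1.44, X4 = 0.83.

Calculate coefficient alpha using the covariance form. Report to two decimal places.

coefficient alpha = 0.75

Σσ²ᵢ = 0.72² + 1.47² + 1.44² + 0.83² = 5.4418
Covariances σ_ij = r_ij · s_i · s_j:
  σ(X1,X2) = 0.55 × 0.72 × 1.47 = 0.5821
  σ(X1,X3) = 0.54 × 0.72 × 1.44 = 0.5599
  σ(X1,X4) = 0.65 × 0.72 × 0.83 = 0.3884
  σ(X2,X3) = 0.35 × 1.47 × 1.44 = 0.7409
  σ(X2,X4) = 0.43 × 1.47 × 0.83 = 0.5246
  σ(X3,X4) = 0.62 × 1.44 × 0.83 = 0.7410
σ²_T = Σσ²ᵢ + 2·Σσ_ij = 5.4418 + 2 × 3.5369 = 12.5156
α = (4/3)·(1 − 5.4418/12.5156) = 0.75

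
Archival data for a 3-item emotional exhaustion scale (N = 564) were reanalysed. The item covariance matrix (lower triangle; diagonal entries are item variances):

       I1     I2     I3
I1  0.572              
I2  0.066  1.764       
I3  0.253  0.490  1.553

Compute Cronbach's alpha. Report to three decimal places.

α = 0.441

Σσ²ᵢ = 0.572 + 1.764 + 1.553 = 3.889
Sum of the distinct covariances = 0.809
σ²_T = 3.889 + 2 × 0.809 = 5.507
α = (k/(k−1))·(1 − Σσ²ᵢ/σ²_T) = (3/2)·(1 − 3.889/5.507) = 0.441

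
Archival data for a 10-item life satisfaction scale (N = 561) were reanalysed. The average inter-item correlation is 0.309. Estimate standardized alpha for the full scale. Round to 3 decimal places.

standardized alpha = 0.817

Standardized α = k·r̄ / (1 + (k−1)·r̄) = 10 × 0.309 / (1 + 9 × 0.309)
  = 3.0900 / 3.7810 = 0.817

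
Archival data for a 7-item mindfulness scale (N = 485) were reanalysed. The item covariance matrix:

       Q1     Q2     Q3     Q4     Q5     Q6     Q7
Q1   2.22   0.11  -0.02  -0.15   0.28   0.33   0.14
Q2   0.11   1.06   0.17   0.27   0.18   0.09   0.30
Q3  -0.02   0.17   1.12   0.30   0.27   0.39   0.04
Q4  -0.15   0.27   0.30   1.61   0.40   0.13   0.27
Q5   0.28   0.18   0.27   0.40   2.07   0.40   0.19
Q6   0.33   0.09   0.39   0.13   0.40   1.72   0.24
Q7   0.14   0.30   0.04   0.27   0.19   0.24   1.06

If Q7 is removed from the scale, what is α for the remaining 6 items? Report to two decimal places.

α = 0.47

Remaining items: Q1, Q2, Q3, Q4, Q5, Q6 (k = 6).
Σσ²ᵢ = 2.22 + 1.06 + 1.12 + 1.61 + 2.07 + 1.72 = 9.80
total variance = 9.80 + 2 × 3.15 = 16.10
α (item deleted) = (6/5)·(1 − 9.80/16.10) = 0.47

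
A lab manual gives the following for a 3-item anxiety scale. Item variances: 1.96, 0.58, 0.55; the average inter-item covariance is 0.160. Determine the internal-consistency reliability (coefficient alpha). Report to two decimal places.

sum of item variances = 1.96 + 0.58 + 0.55 = 3.09
Sum of the 3 distinct covariances = 3 × 0.160 = 0.480
Var(T) = sum of item variances + 2·Σcov = 3.09 + 2 × 0.480 = 4.050
α = (3/2)·(1 − 3.09/4.050) = 0.36

α = 0.36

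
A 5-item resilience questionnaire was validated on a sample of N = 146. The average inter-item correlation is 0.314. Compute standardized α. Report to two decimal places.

Standardized α = k·r̄ / (1 + (k−1)·r̄) = 5 × 0.314 / (1 + 4 × 0.314)
  = 1.5700 / 2.2560 = 0.70

α = 0.70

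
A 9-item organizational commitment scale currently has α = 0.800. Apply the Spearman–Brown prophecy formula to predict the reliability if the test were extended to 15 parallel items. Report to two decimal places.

Length factor m = 15/9 = 1.6667
α' = m·α / (1 + (m−1)·α)
   = 15/9 × 0.800 / (1 + (15/9 − 1) × 0.800)
   = 1.3333 / 1.5333 = 0.87

predicted reliability = 0.87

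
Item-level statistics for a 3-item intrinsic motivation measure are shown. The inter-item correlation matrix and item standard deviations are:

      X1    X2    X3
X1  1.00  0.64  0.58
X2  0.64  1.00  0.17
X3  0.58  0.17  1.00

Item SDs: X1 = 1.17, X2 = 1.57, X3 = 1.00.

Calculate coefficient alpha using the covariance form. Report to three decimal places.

Σσ²ᵢ = 1.17² + 1.57² + 1.00² = 4.8338
Covariances σ_ij = r_ij · s_i · s_j:
  σ(X1,X2) = 0.64 × 1.17 × 1.57 = 1.1756
  σ(X1,X3) = 0.58 × 1.17 × 1.00 = 0.6786
  σ(X2,X3) = 0.17 × 1.57 × 1.00 = 0.2669
σ²_T = Σσ²ᵢ + 2·Σσ_ij = 4.8338 + 2 × 2.1211 = 9.0760
α = (3/2)·(1 − 4.8338/9.0760) = 0.701

α = 0.701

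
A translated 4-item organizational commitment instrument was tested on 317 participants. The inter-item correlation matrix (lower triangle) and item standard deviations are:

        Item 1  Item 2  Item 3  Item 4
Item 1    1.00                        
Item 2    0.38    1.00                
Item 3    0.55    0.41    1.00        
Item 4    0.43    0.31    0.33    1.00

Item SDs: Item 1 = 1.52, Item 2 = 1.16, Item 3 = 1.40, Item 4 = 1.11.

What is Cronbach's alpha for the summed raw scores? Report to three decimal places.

α = 0.730

Σσ²ᵢ = 1.52² + 1.16² + 1.40² + 1.11² = 6.8481
Covariances σ_ij = r_ij · s_i · s_j:
  σ(Item 1,Item 2) = 0.38 × 1.52 × 1.16 = 0.6700
  σ(Item 1,Item 3) = 0.55 × 1.52 × 1.40 = 1.1704
  σ(Item 1,Item 4) = 0.43 × 1.52 × 1.11 = 0.7255
  σ(Item 2,Item 3) = 0.41 × 1.16 × 1.40 = 0.6658
  σ(Item 2,Item 4) = 0.31 × 1.16 × 1.11 = 0.3992
  σ(Item 3,Item 4) = 0.33 × 1.40 × 1.11 = 0.5128
σ²_T = Σσ²ᵢ + 2·Σσ_ij = 6.8481 + 2 × 4.1437 = 15.1355
α = (4/3)·(1 − 6.8481/15.1355) = 0.730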